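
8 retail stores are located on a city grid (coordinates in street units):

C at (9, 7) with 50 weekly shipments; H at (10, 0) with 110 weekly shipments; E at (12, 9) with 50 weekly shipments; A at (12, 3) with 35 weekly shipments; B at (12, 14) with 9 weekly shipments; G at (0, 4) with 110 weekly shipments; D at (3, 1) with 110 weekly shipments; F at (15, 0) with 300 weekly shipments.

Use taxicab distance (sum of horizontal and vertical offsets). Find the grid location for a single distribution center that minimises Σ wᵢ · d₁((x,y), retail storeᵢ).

(12, 0)

Manhattan distance separates: Σwᵢ(|x−xᵢ|+|y−yᵢ|) = Σwᵢ|x−xᵢ| + Σwᵢ|y−yᵢ|, so x and y are optimised independently as 1-D weighted medians.
Total weight W = 774; half = 387.
x-coordinate, sorted with cumulative weight:
  x=0 (G, w=110) cum 110
  x=3 (D, w=110) cum 220
  x=9 (C, w=50) cum 270
  x=10 (H, w=110) cum 380
  x=12 (E, w=50) cum 430  ← median
  x=12 (A, w=35) cum 465
  x=12 (B, w=9) cum 474
  x=15 (F, w=300) cum 774
⇒ x* = 12
y-coordinate, sorted with cumulative weight:
  y=0 (H, w=110) cum 110
  y=0 (F, w=300) cum 410  ← median
  y=1 (D, w=110) cum 520
  y=3 (A, w=35) cum 555
  y=4 (G, w=110) cum 665
  y=7 (C, w=50) cum 715
  y=9 (E, w=50) cum 765
  y=14 (B, w=9) cum 774
⇒ y* = 0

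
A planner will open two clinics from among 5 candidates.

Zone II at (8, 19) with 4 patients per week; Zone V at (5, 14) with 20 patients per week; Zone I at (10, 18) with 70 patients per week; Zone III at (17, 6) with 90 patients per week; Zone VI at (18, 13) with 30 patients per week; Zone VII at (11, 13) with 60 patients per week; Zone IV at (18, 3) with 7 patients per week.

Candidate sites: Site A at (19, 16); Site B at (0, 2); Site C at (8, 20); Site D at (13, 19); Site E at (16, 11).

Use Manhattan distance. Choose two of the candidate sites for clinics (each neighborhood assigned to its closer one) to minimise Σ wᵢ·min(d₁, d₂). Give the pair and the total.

{Site C, Site E}, total 1614

Evaluate every pair (each demand assigned to the nearer of the two):
  {Site C, Site E}: total = 1614
  {Site D, Site E}: total = 1710
  {Site A, Site E}: total = 2256
  {Site A, Site D}: total = 2338
  {Site A, Site C}: total = 2362
  {Site B, Site E}: total = 2404
  {Site C, Site D}: total = 2951
  {Site B, Site D}: total = 3033
  {Site A, Site B}: total = 3104
  {Site B, Site C}: total = 3597
Best pair: {Site C, Site E} with total 1614.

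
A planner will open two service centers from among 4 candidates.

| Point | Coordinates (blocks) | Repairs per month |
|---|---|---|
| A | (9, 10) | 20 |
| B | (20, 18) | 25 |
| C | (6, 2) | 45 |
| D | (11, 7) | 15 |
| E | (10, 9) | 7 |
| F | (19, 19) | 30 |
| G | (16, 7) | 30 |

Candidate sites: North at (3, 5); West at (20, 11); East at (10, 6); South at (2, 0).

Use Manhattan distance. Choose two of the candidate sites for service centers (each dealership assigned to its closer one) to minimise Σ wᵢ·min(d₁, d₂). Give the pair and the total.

{West, East}, total 1166

Evaluate every pair (each demand assigned to the nearer of the two):
  {West, East}: total = 1166
  {North, West}: total = 1402
  {West, South}: total = 1474
  {North, East}: total = 1841
  {East, South}: total = 1841
  {North, South}: total = 2817
Best pair: {West, East} with total 1166.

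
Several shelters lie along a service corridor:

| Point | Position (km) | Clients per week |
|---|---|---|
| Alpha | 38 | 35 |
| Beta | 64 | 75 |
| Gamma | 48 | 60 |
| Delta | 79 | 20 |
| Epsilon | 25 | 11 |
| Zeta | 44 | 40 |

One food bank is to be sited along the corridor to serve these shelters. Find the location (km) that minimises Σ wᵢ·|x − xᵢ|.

x = 48

For a sum of weighted absolute distances on a line, the optimum is the weighted median (not the mean). Total weight W = 241; half-weight = 120.5.
Sort by position and accumulate weight:
  km 25 (Epsilon, w=11) → cum 11
  km 38 (Alpha, w=35) → cum 46
  km 44 (Zeta, w=40) → cum 86
  km 48 (Gamma, w=60) → cum 146  ≥ 120.5 → median here
  km 64 (Beta, w=75) → cum 221
  km 79 (Delta, w=20) → cum 241
Optimal location: km 48.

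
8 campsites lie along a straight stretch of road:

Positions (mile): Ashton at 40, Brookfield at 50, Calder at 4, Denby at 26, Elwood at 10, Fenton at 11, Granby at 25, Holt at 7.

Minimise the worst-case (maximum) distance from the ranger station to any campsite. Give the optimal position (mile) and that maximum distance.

The 1-center on a line is the midpoint of the two extreme points: leftmost at 4, rightmost at 50.
Optimal location = (4 + 50)/2 = 27; maximum distance = (50 − 4)/2 = 23.

location 27, max distance 23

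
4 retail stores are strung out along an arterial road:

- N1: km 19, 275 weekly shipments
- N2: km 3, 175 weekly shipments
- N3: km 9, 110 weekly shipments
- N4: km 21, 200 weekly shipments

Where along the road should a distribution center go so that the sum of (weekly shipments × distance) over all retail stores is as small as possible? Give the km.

For a sum of weighted absolute distances on a line, the optimum is the weighted median (not the mean). Total weight W = 760; half-weight = 380.
Sort by position and accumulate weight:
  km 3 (N2, w=175) → cum 175
  km 9 (N3, w=110) → cum 285
  km 19 (N1, w=275) → cum 560  ≥ 380 → median here
  km 21 (N4, w=200) → cum 760
Optimal location: km 19.

x = 19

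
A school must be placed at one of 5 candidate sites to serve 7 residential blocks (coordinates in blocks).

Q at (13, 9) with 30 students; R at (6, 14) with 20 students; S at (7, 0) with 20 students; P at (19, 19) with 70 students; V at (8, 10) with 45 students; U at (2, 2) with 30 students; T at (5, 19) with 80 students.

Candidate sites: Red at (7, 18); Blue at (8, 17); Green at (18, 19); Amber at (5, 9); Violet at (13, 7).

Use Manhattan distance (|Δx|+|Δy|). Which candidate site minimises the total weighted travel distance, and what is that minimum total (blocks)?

Red, total 3095 blocks

Total weighted distance at each candidate:
  Red (7, 18): total = 3095
  Blue (8, 17): total = 3105
  Green (18, 19): total = 4345
  Amber (5, 9): total = 3540
  Violet (13, 7): total = 4300
Minimum is at Red with total 3095 blocks.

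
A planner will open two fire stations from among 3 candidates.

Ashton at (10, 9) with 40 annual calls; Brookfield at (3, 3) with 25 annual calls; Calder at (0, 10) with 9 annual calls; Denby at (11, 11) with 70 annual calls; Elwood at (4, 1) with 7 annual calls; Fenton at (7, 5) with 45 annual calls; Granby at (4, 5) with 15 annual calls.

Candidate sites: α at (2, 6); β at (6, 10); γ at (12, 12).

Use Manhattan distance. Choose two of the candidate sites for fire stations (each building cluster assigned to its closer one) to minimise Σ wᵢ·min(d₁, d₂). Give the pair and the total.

{α, γ}, total 858

Evaluate every pair (each demand assigned to the nearer of the two):
  {α, γ}: total = 858
  {β, γ}: total = 1096
  {α, β}: total = 1138
Best pair: {α, γ} with total 858.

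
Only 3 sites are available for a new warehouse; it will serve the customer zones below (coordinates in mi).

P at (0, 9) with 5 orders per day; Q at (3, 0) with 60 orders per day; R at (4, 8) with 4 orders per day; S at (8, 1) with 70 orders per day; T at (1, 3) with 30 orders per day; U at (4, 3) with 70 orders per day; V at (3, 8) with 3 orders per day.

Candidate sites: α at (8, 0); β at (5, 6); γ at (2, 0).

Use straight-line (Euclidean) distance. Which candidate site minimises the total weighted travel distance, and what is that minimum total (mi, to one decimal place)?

Total weighted distance at each candidate:
  α (8, 0): total = 1072.8
  β (5, 6): total = 1205.6
  γ (2, 0): total = 936.3
Minimum is at γ with total 936.3 mi.

γ, total 936.3 mi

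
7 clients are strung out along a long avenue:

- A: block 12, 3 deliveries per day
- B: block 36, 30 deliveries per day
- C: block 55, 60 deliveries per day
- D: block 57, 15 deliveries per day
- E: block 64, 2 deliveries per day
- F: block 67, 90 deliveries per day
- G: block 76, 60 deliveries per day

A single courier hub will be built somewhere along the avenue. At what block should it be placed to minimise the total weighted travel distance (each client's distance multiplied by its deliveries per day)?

For a sum of weighted absolute distances on a line, the optimum is the weighted median (not the mean). Total weight W = 260; half-weight = 130.
Sort by position and accumulate weight:
  block 12 (A, w=3) → cum 3
  block 36 (B, w=30) → cum 33
  block 55 (C, w=60) → cum 93
  block 57 (D, w=15) → cum 108
  block 64 (E, w=2) → cum 110
  block 67 (F, w=90) → cum 200  ≥ 130 → median here
  block 76 (G, w=60) → cum 260
Optimal location: block 67.

x = 67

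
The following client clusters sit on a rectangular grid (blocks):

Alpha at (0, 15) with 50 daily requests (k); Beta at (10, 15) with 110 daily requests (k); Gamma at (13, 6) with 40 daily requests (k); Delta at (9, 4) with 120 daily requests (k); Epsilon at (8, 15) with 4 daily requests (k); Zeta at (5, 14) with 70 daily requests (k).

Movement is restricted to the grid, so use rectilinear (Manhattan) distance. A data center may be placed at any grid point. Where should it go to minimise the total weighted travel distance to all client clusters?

Manhattan distance separates: Σwᵢ(|x−xᵢ|+|y−yᵢ|) = Σwᵢ|x−xᵢ| + Σwᵢ|y−yᵢ|, so x and y are optimised independently as 1-D weighted medians.
Total weight W = 394; half = 197.
x-coordinate, sorted with cumulative weight:
  x=0 (Alpha, w=50) cum 50
  x=5 (Zeta, w=70) cum 120
  x=8 (Epsilon, w=4) cum 124
  x=9 (Delta, w=120) cum 244  ← median
  x=10 (Beta, w=110) cum 354
  x=13 (Gamma, w=40) cum 394
⇒ x* = 9
y-coordinate, sorted with cumulative weight:
  y=4 (Delta, w=120) cum 120
  y=6 (Gamma, w=40) cum 160
  y=14 (Zeta, w=70) cum 230  ← median
  y=15 (Alpha, w=50) cum 280
  y=15 (Beta, w=110) cum 390
  y=15 (Epsilon, w=4) cum 394
⇒ y* = 14

(9, 14)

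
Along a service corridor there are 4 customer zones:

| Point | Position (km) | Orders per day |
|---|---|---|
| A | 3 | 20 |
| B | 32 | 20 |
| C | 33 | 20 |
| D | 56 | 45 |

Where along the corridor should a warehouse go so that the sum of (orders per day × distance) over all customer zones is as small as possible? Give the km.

x = 33

For a sum of weighted absolute distances on a line, the optimum is the weighted median (not the mean). Total weight W = 105; half-weight = 52.5.
Sort by position and accumulate weight:
  km 3 (A, w=20) → cum 20
  km 32 (B, w=20) → cum 40
  km 33 (C, w=20) → cum 60  ≥ 52.5 → median here
  km 56 (D, w=45) → cum 105
Optimal location: km 33.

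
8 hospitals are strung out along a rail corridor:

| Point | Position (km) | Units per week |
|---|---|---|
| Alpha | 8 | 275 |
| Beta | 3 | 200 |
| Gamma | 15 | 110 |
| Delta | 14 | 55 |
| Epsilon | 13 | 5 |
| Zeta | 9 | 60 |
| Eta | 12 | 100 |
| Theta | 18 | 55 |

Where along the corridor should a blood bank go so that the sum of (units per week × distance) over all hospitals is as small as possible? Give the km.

x = 8

For a sum of weighted absolute distances on a line, the optimum is the weighted median (not the mean). Total weight W = 860; half-weight = 430.
Sort by position and accumulate weight:
  km 3 (Beta, w=200) → cum 200
  km 8 (Alpha, w=275) → cum 475  ≥ 430 → median here
  km 9 (Zeta, w=60) → cum 535
  km 12 (Eta, w=100) → cum 635
  km 13 (Epsilon, w=5) → cum 640
  km 14 (Delta, w=55) → cum 695
  km 15 (Gamma, w=110) → cum 805
  km 18 (Theta, w=55) → cum 860
Optimal location: km 8.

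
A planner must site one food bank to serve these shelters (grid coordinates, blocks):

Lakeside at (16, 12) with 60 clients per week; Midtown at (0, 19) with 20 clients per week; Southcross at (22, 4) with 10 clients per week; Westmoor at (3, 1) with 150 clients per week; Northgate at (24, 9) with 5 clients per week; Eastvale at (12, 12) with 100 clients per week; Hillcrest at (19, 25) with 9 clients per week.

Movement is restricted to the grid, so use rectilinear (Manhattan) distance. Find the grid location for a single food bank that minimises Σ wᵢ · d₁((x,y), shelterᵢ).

Manhattan distance separates: Σwᵢ(|x−xᵢ|+|y−yᵢ|) = Σwᵢ|x−xᵢ| + Σwᵢ|y−yᵢ|, so x and y are optimised independently as 1-D weighted medians.
Total weight W = 354; half = 177.
x-coordinate, sorted with cumulative weight:
  x=0 (Midtown, w=20) cum 20
  x=3 (Westmoor, w=150) cum 170
  x=12 (Eastvale, w=100) cum 270  ← median
  x=16 (Lakeside, w=60) cum 330
  x=19 (Hillcrest, w=9) cum 339
  x=22 (Southcross, w=10) cum 349
  x=24 (Northgate, w=5) cum 354
⇒ x* = 12
y-coordinate, sorted with cumulative weight:
  y=1 (Westmoor, w=150) cum 150
  y=4 (Southcross, w=10) cum 160
  y=9 (Northgate, w=5) cum 165
  y=12 (Lakeside, w=60) cum 225  ← median
  y=12 (Eastvale, w=100) cum 325
  y=19 (Midtown, w=20) cum 345
  y=25 (Hillcrest, w=9) cum 354
⇒ y* = 12

(12, 12)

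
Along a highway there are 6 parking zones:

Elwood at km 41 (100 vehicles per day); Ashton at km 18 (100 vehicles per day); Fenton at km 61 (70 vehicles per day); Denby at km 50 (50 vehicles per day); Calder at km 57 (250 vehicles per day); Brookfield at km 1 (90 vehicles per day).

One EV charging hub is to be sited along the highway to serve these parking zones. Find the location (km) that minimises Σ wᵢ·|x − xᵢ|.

x = 50

For a sum of weighted absolute distances on a line, the optimum is the weighted median (not the mean). Total weight W = 660; half-weight = 330.
Sort by position and accumulate weight:
  km 1 (Brookfield, w=90) → cum 90
  km 18 (Ashton, w=100) → cum 190
  km 41 (Elwood, w=100) → cum 290
  km 50 (Denby, w=50) → cum 340  ≥ 330 → median here
  km 57 (Calder, w=250) → cum 590
  km 61 (Fenton, w=70) → cum 660
Optimal location: km 50.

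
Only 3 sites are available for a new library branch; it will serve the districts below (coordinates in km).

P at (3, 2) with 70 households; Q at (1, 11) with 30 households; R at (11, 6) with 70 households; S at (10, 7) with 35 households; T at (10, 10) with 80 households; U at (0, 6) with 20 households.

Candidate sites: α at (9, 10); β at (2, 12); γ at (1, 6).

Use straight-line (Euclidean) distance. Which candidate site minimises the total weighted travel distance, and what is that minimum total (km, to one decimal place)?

α, total 1642.6 km

Total weighted distance at each candidate:
  α (9, 10): total = 1642.6
  β (2, 12): total = 2619.5
  γ (1, 6): total = 2287.9
Minimum is at α with total 1642.6 km.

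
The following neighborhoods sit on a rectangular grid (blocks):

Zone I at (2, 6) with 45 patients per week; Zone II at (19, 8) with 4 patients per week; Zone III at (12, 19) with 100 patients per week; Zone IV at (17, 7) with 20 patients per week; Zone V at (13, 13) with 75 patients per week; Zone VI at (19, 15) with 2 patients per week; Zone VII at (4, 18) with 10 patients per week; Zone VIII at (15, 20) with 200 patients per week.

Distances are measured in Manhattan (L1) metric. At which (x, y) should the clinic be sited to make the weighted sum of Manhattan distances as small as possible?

(13, 19)

Manhattan distance separates: Σwᵢ(|x−xᵢ|+|y−yᵢ|) = Σwᵢ|x−xᵢ| + Σwᵢ|y−yᵢ|, so x and y are optimised independently as 1-D weighted medians.
Total weight W = 456; half = 228.
x-coordinate, sorted with cumulative weight:
  x=2 (Zone I, w=45) cum 45
  x=4 (Zone VII, w=10) cum 55
  x=12 (Zone III, w=100) cum 155
  x=13 (Zone V, w=75) cum 230  ← median
  x=15 (Zone VIII, w=200) cum 430
  x=17 (Zone IV, w=20) cum 450
  x=19 (Zone II, w=4) cum 454
  x=19 (Zone VI, w=2) cum 456
⇒ x* = 13
y-coordinate, sorted with cumulative weight:
  y=6 (Zone I, w=45) cum 45
  y=7 (Zone IV, w=20) cum 65
  y=8 (Zone II, w=4) cum 69
  y=13 (Zone V, w=75) cum 144
  y=15 (Zone VI, w=2) cum 146
  y=18 (Zone VII, w=10) cum 156
  y=19 (Zone III, w=100) cum 256  ← median
  y=20 (Zone VIII, w=200) cum 456
⇒ y* = 19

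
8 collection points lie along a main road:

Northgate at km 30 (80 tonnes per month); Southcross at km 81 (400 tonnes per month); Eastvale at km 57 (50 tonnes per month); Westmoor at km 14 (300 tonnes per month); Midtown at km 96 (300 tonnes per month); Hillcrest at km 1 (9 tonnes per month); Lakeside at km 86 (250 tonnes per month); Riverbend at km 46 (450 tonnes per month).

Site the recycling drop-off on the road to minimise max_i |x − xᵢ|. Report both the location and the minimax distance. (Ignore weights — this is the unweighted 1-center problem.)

location 48.5, max distance 47.5

The 1-center on a line is the midpoint of the two extreme points: leftmost at 1, rightmost at 96.
Optimal location = (1 + 96)/2 = 48.5; maximum distance = (96 − 1)/2 = 47.5.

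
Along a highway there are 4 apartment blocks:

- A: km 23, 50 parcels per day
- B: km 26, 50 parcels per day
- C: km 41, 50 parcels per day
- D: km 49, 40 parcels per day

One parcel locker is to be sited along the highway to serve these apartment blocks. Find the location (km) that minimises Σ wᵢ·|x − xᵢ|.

x = 26

For a sum of weighted absolute distances on a line, the optimum is the weighted median (not the mean). Total weight W = 190; half-weight = 95.
Sort by position and accumulate weight:
  km 23 (A, w=50) → cum 50
  km 26 (B, w=50) → cum 100  ≥ 95 → median here
  km 41 (C, w=50) → cum 150
  km 49 (D, w=40) → cum 190
Optimal location: km 26.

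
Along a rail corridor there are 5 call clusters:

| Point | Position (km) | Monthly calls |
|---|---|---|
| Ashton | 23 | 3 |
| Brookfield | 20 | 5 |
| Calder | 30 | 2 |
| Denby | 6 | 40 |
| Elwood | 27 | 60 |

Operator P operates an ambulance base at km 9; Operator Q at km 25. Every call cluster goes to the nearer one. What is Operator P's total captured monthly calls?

The indifferent point is the midpoint (9+25)/2 = 17; call clusters left of it (closer to Operator P at 9) go to Operator P, those right go to Operator Q.
  Denby at 6 (w=40) → Operator P
  Brookfield at 20 (w=5) → Operator Q
  Ashton at 23 (w=3) → Operator Q
  Elwood at 27 (w=60) → Operator Q
  Calder at 30 (w=2) → Operator Q
Operator P captures 40; Operator Q captures 70.

40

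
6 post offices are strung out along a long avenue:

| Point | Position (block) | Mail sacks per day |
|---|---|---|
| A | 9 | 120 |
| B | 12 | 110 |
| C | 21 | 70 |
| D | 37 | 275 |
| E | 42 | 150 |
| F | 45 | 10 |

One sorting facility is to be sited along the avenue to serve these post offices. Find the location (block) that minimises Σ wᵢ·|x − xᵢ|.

x = 37

For a sum of weighted absolute distances on a line, the optimum is the weighted median (not the mean). Total weight W = 735; half-weight = 367.5.
Sort by position and accumulate weight:
  block 9 (A, w=120) → cum 120
  block 12 (B, w=110) → cum 230
  block 21 (C, w=70) → cum 300
  block 37 (D, w=275) → cum 575  ≥ 367.5 → median here
  block 42 (E, w=150) → cum 725
  block 45 (F, w=10) → cum 735
Optimal location: block 37.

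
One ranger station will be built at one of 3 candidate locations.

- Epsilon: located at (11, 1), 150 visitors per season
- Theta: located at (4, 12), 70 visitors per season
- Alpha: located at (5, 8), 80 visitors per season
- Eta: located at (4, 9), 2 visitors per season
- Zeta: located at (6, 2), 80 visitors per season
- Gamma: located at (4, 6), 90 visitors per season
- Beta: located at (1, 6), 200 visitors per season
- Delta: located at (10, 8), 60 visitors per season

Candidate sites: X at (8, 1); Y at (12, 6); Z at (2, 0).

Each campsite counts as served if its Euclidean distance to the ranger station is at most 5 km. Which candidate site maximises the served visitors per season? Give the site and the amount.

X, covering 230

Coverage radius r = 5 km; a point is covered iff (Δx)²+(Δy)² ≤ 5² = 25.
  X (8, 1): covers {Epsilon, Zeta} → 230
  Y (12, 6): covers {Delta} → 60
  Z (2, 0): covers {Zeta} → 80
Maximum coverage at X: 230 visitors per season.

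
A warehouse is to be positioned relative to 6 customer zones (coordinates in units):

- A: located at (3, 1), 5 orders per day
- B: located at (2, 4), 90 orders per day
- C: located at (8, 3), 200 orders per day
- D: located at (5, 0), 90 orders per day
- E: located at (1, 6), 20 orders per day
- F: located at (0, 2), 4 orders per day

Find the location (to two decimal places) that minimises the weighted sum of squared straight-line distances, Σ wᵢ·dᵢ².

The minimiser of Σwᵢ‖p−pᵢ‖² is the weighted centroid p* = (Σwᵢpᵢ)/(Σwᵢ).
Σwᵢ = 409.
Σwᵢxᵢ = 5·3 + 90·2 + 200·8 + 90·5 + 20·1 + 4·0 = 2265.
Σwᵢyᵢ = 5·1 + 90·4 + 200·3 + 90·0 + 20·6 + 4·2 = 1093.
x* = 2265/409 = 5.54, y* = 1093/409 = 2.67.

(5.54, 2.67)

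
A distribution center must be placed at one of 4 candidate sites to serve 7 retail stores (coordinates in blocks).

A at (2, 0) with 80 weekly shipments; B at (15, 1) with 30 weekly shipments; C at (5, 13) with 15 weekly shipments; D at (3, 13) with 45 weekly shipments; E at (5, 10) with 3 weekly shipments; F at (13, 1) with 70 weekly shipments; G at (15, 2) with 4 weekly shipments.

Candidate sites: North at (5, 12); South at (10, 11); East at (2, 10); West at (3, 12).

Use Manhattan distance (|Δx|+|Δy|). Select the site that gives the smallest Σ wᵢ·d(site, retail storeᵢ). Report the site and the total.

East, total 3223 blocks

Total weighted distance at each candidate:
  North (5, 12): total = 3396
  South (10, 11): total = 3464
  East (2, 10): total = 3223
  West (3, 12): total = 3390
Minimum is at East with total 3223 blocks.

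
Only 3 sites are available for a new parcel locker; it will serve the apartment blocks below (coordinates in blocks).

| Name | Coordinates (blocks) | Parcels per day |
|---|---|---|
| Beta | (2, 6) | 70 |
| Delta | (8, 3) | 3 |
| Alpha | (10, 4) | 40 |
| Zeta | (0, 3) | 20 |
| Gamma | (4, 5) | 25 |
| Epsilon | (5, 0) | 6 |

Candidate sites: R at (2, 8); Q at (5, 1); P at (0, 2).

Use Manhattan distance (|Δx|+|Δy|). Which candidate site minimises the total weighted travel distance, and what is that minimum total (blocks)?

R, total 984 blocks

Total weighted distance at each candidate:
  R (2, 8): total = 984
  Q (5, 1): total = 1166
  P (0, 2): total = 1164
Minimum is at R with total 984 blocks.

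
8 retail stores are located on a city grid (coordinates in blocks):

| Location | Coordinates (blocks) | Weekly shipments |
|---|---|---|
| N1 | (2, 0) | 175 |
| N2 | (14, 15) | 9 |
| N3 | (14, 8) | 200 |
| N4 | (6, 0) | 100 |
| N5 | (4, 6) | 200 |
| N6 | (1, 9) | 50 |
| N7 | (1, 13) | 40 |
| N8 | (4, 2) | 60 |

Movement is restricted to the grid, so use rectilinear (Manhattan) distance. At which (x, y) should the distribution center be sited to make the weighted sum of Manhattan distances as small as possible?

(4, 6)

Manhattan distance separates: Σwᵢ(|x−xᵢ|+|y−yᵢ|) = Σwᵢ|x−xᵢ| + Σwᵢ|y−yᵢ|, so x and y are optimised independently as 1-D weighted medians.
Total weight W = 834; half = 417.
x-coordinate, sorted with cumulative weight:
  x=1 (N6, w=50) cum 50
  x=1 (N7, w=40) cum 90
  x=2 (N1, w=175) cum 265
  x=4 (N5, w=200) cum 465  ← median
  x=4 (N8, w=60) cum 525
  x=6 (N4, w=100) cum 625
  x=14 (N2, w=9) cum 634
  x=14 (N3, w=200) cum 834
⇒ x* = 4
y-coordinate, sorted with cumulative weight:
  y=0 (N1, w=175) cum 175
  y=0 (N4, w=100) cum 275
  y=2 (N8, w=60) cum 335
  y=6 (N5, w=200) cum 535  ← median
  y=8 (N3, w=200) cum 735
  y=9 (N6, w=50) cum 785
  y=13 (N7, w=40) cum 825
  y=15 (N2, w=9) cum 834
⇒ y* = 6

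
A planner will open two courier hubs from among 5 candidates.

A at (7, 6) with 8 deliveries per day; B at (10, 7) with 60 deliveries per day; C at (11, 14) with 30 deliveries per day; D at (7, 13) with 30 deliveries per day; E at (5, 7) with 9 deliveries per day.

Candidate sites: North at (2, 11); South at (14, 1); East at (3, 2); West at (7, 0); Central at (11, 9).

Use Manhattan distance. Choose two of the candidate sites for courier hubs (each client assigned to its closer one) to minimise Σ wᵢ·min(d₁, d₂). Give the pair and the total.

Evaluate every pair (each demand assigned to the nearer of the two):
  {North, Central}: total = 659
  {East, Central}: total = 689
  {West, Central}: total = 690
  {South, Central}: total = 698
  {North, West}: total = 1281
  {North, South}: total = 1313
  {North, East}: total = 1417
  {South, West}: total = 1599
  {East, West}: total = 1641
  {South, East}: total = 1657
Best pair: {North, Central} with total 659.

{North, Central}, total 659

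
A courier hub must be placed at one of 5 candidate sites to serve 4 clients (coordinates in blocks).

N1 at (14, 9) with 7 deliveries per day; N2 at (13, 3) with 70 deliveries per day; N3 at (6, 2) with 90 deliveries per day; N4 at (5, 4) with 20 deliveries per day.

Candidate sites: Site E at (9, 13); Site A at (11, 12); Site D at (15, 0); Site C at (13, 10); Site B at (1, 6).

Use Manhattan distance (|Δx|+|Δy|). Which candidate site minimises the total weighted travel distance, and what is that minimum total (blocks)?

Total weighted distance at each candidate:
  Site E (9, 13): total = 2563
  Site A (11, 12): total = 2442
  Site D (15, 0): total = 1690
  Site C (13, 10): total = 2134
  Site B (1, 6): total = 2092
Minimum is at Site D with total 1690 blocks.

Site D, total 1690 blocks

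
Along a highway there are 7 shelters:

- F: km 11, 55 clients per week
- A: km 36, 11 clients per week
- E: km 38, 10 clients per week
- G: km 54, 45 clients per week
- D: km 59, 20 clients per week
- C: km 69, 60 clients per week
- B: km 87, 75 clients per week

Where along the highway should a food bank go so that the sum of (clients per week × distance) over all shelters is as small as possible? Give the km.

For a sum of weighted absolute distances on a line, the optimum is the weighted median (not the mean). Total weight W = 276; half-weight = 138.
Sort by position and accumulate weight:
  km 11 (F, w=55) → cum 55
  km 36 (A, w=11) → cum 66
  km 38 (E, w=10) → cum 76
  km 54 (G, w=45) → cum 121
  km 59 (D, w=20) → cum 141  ≥ 138 → median here
  km 69 (C, w=60) → cum 201
  km 87 (B, w=75) → cum 276
Optimal location: km 59.

x = 59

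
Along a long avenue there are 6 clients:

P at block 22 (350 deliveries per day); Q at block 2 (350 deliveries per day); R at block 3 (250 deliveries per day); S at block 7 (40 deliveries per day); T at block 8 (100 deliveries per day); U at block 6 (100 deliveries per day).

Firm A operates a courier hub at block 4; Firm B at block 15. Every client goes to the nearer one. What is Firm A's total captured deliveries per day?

840

The indifferent point is the midpoint (4+15)/2 = 9.5; clients left of it (closer to Firm A at 4) go to Firm A, those right go to Firm B.
  Q at 2 (w=350) → Firm A
  R at 3 (w=250) → Firm A
  U at 6 (w=100) → Firm A
  S at 7 (w=40) → Firm A
  T at 8 (w=100) → Firm A
  P at 22 (w=350) → Firm B
Firm A captures 840; Firm B captures 350.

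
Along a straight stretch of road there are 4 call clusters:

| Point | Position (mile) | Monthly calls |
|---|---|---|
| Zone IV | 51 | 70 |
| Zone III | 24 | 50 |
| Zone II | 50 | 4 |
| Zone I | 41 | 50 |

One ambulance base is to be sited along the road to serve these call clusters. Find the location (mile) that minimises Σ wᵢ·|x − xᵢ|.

x = 41

For a sum of weighted absolute distances on a line, the optimum is the weighted median (not the mean). Total weight W = 174; half-weight = 87.
Sort by position and accumulate weight:
  mile 24 (Zone III, w=50) → cum 50
  mile 41 (Zone I, w=50) → cum 100  ≥ 87 → median here
  mile 50 (Zone II, w=4) → cum 104
  mile 51 (Zone IV, w=70) → cum 174
Optimal location: mile 41.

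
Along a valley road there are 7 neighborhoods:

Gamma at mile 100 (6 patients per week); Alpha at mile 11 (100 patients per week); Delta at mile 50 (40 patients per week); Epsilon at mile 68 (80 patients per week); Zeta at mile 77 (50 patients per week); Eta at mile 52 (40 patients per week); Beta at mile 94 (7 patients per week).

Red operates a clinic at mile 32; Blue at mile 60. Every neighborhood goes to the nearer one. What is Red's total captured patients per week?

100

The indifferent point is the midpoint (32+60)/2 = 46; neighborhoods left of it (closer to Red at 32) go to Red, those right go to Blue.
  Alpha at 11 (w=100) → Red
  Delta at 50 (w=40) → Blue
  Eta at 52 (w=40) → Blue
  Epsilon at 68 (w=80) → Blue
  Zeta at 77 (w=50) → Blue
  Beta at 94 (w=7) → Blue
  Gamma at 100 (w=6) → Blue
Red captures 100; Blue captures 223.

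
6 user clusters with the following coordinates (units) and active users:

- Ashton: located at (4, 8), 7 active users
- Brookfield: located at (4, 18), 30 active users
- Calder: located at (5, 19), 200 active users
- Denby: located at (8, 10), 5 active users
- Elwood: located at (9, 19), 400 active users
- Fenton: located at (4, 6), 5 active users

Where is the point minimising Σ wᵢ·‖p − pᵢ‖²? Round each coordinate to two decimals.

(7.43, 18.66)

The minimiser of Σwᵢ‖p−pᵢ‖² is the weighted centroid p* = (Σwᵢpᵢ)/(Σwᵢ).
Σwᵢ = 647.
Σwᵢxᵢ = 7·4 + 30·4 + 200·5 + 5·8 + 400·9 + 5·4 = 4808.
Σwᵢyᵢ = 7·8 + 30·18 + 200·19 + 5·10 + 400·19 + 5·6 = 12076.
x* = 4808/647 = 7.43, y* = 12076/647 = 18.66.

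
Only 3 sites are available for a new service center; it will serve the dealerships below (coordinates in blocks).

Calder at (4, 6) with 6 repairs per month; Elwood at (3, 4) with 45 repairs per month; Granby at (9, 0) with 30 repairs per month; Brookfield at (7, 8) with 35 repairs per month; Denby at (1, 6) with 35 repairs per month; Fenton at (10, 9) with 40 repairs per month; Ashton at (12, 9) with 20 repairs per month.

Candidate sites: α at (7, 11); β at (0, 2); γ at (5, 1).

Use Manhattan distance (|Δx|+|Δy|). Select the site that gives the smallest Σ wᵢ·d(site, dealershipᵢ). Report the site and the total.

α, total 1763 blocks

Total weighted distance at each candidate:
  α (7, 11): total = 1763
  β (0, 2): total = 2293
  γ (5, 1): total = 1861
Minimum is at α with total 1763 blocks.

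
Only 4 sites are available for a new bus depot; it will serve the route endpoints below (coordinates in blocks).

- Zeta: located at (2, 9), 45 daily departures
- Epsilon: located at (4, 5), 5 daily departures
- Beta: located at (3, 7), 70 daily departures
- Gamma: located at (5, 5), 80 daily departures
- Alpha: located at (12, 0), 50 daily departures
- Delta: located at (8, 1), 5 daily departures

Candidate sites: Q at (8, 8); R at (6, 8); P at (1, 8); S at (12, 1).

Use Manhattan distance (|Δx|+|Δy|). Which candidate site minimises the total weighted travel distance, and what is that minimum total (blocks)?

R, total 1595 blocks

Total weighted distance at each candidate:
  Q (8, 8): total = 1885
  R (6, 8): total = 1595
  P (1, 8): total = 1910
  S (12, 1): total = 2870
Minimum is at R with total 1595 blocks.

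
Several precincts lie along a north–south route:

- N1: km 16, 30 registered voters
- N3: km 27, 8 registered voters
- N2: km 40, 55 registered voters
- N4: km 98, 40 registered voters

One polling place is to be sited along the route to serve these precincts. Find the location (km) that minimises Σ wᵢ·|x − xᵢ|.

x = 40

For a sum of weighted absolute distances on a line, the optimum is the weighted median (not the mean). Total weight W = 133; half-weight = 66.5.
Sort by position and accumulate weight:
  km 16 (N1, w=30) → cum 30
  km 27 (N3, w=8) → cum 38
  km 40 (N2, w=55) → cum 93  ≥ 66.5 → median here
  km 98 (N4, w=40) → cum 133
Optimal location: km 40.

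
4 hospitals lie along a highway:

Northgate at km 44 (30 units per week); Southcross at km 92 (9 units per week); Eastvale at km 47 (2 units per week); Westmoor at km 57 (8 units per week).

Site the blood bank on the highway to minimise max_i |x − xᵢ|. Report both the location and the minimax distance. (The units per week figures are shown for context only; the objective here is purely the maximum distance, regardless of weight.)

location 68, max distance 24

The 1-center on a line is the midpoint of the two extreme points: leftmost at 44, rightmost at 92.
Optimal location = (44 + 92)/2 = 68; maximum distance = (92 − 44)/2 = 24.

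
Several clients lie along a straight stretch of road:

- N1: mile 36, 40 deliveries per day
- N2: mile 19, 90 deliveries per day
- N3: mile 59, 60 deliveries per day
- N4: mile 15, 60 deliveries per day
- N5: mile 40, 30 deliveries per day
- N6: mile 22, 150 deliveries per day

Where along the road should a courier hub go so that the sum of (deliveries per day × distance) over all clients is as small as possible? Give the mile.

x = 22

For a sum of weighted absolute distances on a line, the optimum is the weighted median (not the mean). Total weight W = 430; half-weight = 215.
Sort by position and accumulate weight:
  mile 15 (N4, w=60) → cum 60
  mile 19 (N2, w=90) → cum 150
  mile 22 (N6, w=150) → cum 300  ≥ 215 → median here
  mile 36 (N1, w=40) → cum 340
  mile 40 (N5, w=30) → cum 370
  mile 59 (N3, w=60) → cum 430
Optimal location: mile 22.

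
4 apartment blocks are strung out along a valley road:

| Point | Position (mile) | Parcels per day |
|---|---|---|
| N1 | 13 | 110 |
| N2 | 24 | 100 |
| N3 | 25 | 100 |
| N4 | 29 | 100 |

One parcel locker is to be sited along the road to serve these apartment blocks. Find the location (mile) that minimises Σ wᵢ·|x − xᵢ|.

x = 24

For a sum of weighted absolute distances on a line, the optimum is the weighted median (not the mean). Total weight W = 410; half-weight = 205.
Sort by position and accumulate weight:
  mile 13 (N1, w=110) → cum 110
  mile 24 (N2, w=100) → cum 210  ≥ 205 → median here
  mile 25 (N3, w=100) → cum 310
  mile 29 (N4, w=100) → cum 410
Optimal location: mile 24.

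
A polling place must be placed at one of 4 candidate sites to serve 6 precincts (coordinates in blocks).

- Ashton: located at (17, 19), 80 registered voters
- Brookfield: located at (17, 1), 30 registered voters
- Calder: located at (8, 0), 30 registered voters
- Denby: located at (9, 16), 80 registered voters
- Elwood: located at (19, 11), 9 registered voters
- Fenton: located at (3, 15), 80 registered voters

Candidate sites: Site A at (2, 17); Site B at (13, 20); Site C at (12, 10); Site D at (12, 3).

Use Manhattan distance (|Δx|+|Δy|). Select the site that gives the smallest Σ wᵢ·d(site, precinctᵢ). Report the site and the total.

Site B, total 3815 blocks

Total weighted distance at each candidate:
  Site A (2, 17): total = 4067
  Site B (13, 20): total = 3815
  Site C (12, 10): total = 3872
  Site D (12, 3): total = 5195
Minimum is at Site B with total 3815 blocks.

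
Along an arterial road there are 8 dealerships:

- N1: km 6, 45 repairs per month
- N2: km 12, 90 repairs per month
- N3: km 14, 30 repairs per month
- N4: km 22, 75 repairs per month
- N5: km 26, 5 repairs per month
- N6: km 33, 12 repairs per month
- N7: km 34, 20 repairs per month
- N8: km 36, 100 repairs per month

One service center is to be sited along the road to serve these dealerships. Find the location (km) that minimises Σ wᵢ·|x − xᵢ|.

x = 22

For a sum of weighted absolute distances on a line, the optimum is the weighted median (not the mean). Total weight W = 377; half-weight = 188.5.
Sort by position and accumulate weight:
  km 6 (N1, w=45) → cum 45
  km 12 (N2, w=90) → cum 135
  km 14 (N3, w=30) → cum 165
  km 22 (N4, w=75) → cum 240  ≥ 188.5 → median here
  km 26 (N5, w=5) → cum 245
  km 33 (N6, w=12) → cum 257
  km 34 (N7, w=20) → cum 277
  km 36 (N8, w=100) → cum 377
Optimal location: km 22.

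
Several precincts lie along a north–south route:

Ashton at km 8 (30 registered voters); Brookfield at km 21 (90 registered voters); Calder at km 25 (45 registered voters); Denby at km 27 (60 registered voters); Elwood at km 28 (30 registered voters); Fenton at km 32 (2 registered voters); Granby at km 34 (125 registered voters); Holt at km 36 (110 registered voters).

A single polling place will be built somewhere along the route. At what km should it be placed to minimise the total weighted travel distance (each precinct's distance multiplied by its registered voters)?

x = 28

For a sum of weighted absolute distances on a line, the optimum is the weighted median (not the mean). Total weight W = 492; half-weight = 246.
Sort by position and accumulate weight:
  km 8 (Ashton, w=30) → cum 30
  km 21 (Brookfield, w=90) → cum 120
  km 25 (Calder, w=45) → cum 165
  km 27 (Denby, w=60) → cum 225
  km 28 (Elwood, w=30) → cum 255  ≥ 246 → median here
  km 32 (Fenton, w=2) → cum 257
  km 34 (Granby, w=125) → cum 382
  km 36 (Holt, w=110) → cum 492
Optimal location: km 28.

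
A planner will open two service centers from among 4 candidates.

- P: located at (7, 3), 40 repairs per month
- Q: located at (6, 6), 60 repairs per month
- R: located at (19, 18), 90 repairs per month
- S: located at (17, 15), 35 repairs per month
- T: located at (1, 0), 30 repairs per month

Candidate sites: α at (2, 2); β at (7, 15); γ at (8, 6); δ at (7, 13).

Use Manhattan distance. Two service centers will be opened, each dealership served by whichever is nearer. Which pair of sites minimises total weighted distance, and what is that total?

Evaluate every pair (each demand assigned to the nearer of the two):
  {β, γ}: total = 2370
  {α, β}: total = 2510
  {γ, δ}: total = 2620
  {α, δ}: total = 2760
  {α, γ}: total = 3070
  {β, δ}: total = 3150
Best pair: {β, γ} with total 2370.

{β, γ}, total 2370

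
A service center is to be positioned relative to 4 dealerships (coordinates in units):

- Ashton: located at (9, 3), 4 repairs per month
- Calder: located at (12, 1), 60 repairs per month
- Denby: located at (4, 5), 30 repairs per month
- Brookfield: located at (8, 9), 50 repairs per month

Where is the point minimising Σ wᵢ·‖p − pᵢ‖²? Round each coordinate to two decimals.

The minimiser of Σwᵢ‖p−pᵢ‖² is the weighted centroid p* = (Σwᵢpᵢ)/(Σwᵢ).
Σwᵢ = 144.
Σwᵢxᵢ = 4·9 + 60·12 + 30·4 + 50·8 = 1276.
Σwᵢyᵢ = 4·3 + 60·1 + 30·5 + 50·9 = 672.
x* = 1276/144 = 8.86, y* = 672/144 = 4.67.

(8.86, 4.67)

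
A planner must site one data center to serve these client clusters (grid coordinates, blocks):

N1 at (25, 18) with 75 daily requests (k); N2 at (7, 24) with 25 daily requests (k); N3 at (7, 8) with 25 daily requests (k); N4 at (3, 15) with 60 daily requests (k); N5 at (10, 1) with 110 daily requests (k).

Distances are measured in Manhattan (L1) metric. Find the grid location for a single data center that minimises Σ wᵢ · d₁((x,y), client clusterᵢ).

(10, 15)

Manhattan distance separates: Σwᵢ(|x−xᵢ|+|y−yᵢ|) = Σwᵢ|x−xᵢ| + Σwᵢ|y−yᵢ|, so x and y are optimised independently as 1-D weighted medians.
Total weight W = 295; half = 147.5.
x-coordinate, sorted with cumulative weight:
  x=3 (N4, w=60) cum 60
  x=7 (N2, w=25) cum 85
  x=7 (N3, w=25) cum 110
  x=10 (N5, w=110) cum 220  ← median
  x=25 (N1, w=75) cum 295
⇒ x* = 10
y-coordinate, sorted with cumulative weight:
  y=1 (N5, w=110) cum 110
  y=8 (N3, w=25) cum 135
  y=15 (N4, w=60) cum 195  ← median
  y=18 (N1, w=75) cum 270
  y=24 (N2, w=25) cum 295
⇒ y* = 15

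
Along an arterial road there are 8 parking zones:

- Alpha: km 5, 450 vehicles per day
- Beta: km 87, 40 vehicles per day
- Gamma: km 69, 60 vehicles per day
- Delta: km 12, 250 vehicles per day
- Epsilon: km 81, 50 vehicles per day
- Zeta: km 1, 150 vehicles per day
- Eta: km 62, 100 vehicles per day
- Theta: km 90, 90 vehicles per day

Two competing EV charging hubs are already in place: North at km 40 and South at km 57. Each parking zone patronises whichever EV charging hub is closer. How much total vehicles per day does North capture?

The indifferent point is the midpoint (40+57)/2 = 48.5; parking zones left of it (closer to North at 40) go to North, those right go to South.
  Zeta at 1 (w=150) → North
  Alpha at 5 (w=450) → North
  Delta at 12 (w=250) → North
  Eta at 62 (w=100) → South
  Gamma at 69 (w=60) → South
  Epsilon at 81 (w=50) → South
  Beta at 87 (w=40) → South
  Theta at 90 (w=90) → South
North captures 850; South captures 340.

850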